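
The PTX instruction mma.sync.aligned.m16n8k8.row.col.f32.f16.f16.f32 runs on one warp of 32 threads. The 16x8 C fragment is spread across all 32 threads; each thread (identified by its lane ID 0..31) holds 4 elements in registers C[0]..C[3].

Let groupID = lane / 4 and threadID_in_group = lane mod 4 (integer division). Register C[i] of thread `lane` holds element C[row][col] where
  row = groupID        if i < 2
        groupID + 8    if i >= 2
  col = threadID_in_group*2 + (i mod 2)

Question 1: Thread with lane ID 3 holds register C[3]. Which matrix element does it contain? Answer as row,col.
lane 3=>3/4=0, 3 mod 4=3
i=3  r:0+8=>8  c:2·3+1=>7

8,7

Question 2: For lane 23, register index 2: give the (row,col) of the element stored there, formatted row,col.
13,6

lane 23->23/4=5, 23 mod 4=3
i=2  r:5+8->13  c:2·3+0->6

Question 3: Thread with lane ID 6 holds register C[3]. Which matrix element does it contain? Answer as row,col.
9,5

L=6=>grp=6>>2=1, tig=6&3=2
[3]=>row 1+8=9  col 2·2+1=5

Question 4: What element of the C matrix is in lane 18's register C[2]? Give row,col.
12,4

lane 18⇒18/4=4, 18 mod 4=2
i=2  r:4+8⇒12  c:2·2+0⇒4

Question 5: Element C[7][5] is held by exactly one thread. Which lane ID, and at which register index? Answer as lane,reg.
r:7=>grp=7,rB=0  c:5=>tig=2,lo=1
L=7*4+2=30  i=0*2+1=1

30,1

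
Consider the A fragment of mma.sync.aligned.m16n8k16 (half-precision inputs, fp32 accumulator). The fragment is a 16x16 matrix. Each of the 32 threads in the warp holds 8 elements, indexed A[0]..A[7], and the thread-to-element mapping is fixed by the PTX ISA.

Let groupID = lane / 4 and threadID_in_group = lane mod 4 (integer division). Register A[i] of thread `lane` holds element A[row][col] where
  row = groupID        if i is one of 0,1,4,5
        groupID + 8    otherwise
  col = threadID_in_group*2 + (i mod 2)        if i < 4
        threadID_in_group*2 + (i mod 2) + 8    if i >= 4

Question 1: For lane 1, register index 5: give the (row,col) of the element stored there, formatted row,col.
lane 1: G=0 (1/4), T=1 (1%4)
i=5: r=0+0=0, c=1*2+1+8=11

0,11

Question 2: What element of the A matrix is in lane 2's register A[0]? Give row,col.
lane 2: gr=0 (2/4), th=2 (2%4)
i=0: r=0+0=0, c=2*2+0+0=4

0,4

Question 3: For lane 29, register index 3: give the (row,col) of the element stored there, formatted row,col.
29: g=7,t=1
[3] (7+8,1*2+1+0) = (15,3)

15,3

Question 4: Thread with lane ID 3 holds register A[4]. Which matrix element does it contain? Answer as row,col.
lane 3->3/4=0, 3 mod 4=3
i=4  r:0+0->0  c:2·3+0+8->14

0,14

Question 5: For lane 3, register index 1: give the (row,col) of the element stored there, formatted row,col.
0,7

L=3->g=3>>2=0, t=3&3=3
[1]->row 0+0=0  col 3·2+1+0=7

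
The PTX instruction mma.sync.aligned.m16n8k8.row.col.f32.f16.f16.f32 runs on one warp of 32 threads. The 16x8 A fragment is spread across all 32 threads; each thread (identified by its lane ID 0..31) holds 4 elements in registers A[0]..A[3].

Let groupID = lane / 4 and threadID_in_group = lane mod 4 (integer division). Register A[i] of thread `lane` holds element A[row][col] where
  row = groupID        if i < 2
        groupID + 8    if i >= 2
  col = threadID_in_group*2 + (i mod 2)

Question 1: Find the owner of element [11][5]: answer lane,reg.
r=11⇒gr=3,Rb=1  c=5⇒th=2,odd=1
L=3*4+2=14  i=1*2+1=3

14,3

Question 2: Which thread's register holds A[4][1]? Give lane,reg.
r: 4->gid=4,r8=0  c: 1->tid=0,i&1=1
L=4*4+0=16  i=0*2+1=1

16,1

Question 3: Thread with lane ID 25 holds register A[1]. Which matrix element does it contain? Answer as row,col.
6,3

lane 25: G=6 (25/4), T=1 (25%4)
i=1: r=6+0=6, c=1*2+1=3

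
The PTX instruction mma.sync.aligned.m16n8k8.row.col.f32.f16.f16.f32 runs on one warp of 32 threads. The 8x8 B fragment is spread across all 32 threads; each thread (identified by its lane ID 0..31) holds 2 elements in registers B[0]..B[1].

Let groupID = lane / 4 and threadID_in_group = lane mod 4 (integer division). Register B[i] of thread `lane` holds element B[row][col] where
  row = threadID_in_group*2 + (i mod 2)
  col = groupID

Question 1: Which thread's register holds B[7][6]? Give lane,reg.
c=6->g=6  r=7->t=3,b0=1
L=6*4+3=27  i=1=1

27,1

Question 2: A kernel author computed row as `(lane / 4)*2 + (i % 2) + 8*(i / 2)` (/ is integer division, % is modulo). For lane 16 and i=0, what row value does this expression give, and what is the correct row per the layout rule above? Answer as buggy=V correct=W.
buggy=8 correct=0

`(lane / 4)*2 + (i % 2) + 8*(i / 2)`[16,0]→8
L=16→G=16>>2=4, T=16&3=0
[0]→row 0·2+0=0  col G=4
row: 8 vs 0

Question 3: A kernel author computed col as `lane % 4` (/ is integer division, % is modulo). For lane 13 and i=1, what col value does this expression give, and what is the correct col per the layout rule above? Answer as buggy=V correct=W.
buggy=1 correct=3

`lane % 4`[13,1]⇒1
lane 13: gr=3 (13/4), th=1 (13%4)
i=1: r=1*2+1=3, c=gr=3
col: 1 vs 3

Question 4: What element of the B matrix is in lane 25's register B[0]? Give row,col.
2,6

25: g=6,t=1
[0] (1*2+0,6) = (2,6)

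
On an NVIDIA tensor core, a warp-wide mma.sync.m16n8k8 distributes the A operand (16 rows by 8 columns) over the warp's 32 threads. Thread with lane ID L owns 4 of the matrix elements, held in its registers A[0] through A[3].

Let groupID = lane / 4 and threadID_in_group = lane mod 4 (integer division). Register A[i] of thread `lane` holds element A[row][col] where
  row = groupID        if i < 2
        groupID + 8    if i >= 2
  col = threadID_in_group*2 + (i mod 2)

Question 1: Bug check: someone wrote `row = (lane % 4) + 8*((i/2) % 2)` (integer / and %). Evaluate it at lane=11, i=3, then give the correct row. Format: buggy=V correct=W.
`(lane % 4) + 8*((i/2) % 2)`[11,3]→11
lane 11→11/4=2, 11 mod 4=3
i=3  r:2+8→10  c:2·3+1→7
row: 11 vs 10

buggy=11 correct=10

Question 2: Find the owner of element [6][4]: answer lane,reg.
26,0

r:6=>grp=6,rB=0  c:4=>tig=2,lo=0
L=6*4+2=26  i=0*2+0=0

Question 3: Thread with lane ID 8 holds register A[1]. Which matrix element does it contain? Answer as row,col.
2,1

8: gid=2,tid=0
[1] (2+0,0*2+1) = (2,1)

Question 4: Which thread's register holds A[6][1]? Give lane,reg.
r=6->g=6,rb=0  c=1->t=0,b0=1
L=6*4+0=24  i=0*2+1=1

24,1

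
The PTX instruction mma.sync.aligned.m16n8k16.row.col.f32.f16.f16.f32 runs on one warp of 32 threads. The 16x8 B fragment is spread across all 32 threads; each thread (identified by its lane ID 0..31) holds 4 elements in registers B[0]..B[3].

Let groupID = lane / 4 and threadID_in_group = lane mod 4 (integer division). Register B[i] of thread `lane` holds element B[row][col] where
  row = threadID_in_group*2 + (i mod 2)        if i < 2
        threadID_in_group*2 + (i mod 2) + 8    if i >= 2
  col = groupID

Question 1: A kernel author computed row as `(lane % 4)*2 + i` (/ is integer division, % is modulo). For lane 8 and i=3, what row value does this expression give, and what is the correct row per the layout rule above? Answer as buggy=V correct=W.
buggy=3 correct=9

`(lane % 4)*2 + i`[8,3]->3
lane 8->8/4=2, 8 mod 4=0
i=3  r:2·0+1+8->9  c:2
row: 3 vs 9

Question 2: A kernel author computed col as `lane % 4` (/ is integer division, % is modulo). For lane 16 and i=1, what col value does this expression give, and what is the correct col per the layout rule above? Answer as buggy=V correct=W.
buggy=0 correct=4

`lane % 4`[16,1]->0
lane 16->16/4=4, 16 mod 4=0
i=1  r:2·0+1+0->1  c:4
col: 0 vs 4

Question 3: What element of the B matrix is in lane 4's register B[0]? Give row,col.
0,1

lane 4: g=1 (4/4), t=0 (4%4)
i=0: r=0*2+0+0=0, c=g=1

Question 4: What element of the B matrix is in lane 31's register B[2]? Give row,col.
31: grp=7,tig=3
[2] (3*2+0+8,7) = (14,7)

14,7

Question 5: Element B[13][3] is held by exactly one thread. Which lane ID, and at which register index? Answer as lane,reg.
14,3

c:3=>grp=3  r:13=>rB=1,tig=2,lo=1
L=3*4+2=14  i=1*2+1=3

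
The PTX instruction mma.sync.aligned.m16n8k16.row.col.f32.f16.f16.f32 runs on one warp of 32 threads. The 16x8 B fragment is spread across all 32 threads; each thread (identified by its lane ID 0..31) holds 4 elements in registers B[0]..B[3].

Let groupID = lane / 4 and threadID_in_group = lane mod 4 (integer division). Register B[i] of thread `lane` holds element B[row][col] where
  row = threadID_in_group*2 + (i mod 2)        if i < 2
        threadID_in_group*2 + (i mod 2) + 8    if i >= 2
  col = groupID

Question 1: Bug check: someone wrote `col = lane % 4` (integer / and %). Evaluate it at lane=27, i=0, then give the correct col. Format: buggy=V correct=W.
buggy=3 correct=6

`lane % 4`[27,0]->3
lane 27->27/4=6, 27 mod 4=3
i=0  r:2·3+0+0->6  c:6
col: 3 vs 6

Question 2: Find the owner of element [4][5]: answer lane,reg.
c=5⇒gr=5  r=4⇒Rb=0,th=2,odd=0
L=5*4+2=22  i=0*2+0=0

22,0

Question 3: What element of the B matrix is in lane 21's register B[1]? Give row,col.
L=21->g=21>>2=5, t=21&3=1
[1]->row 1·2+1+0=3  col g=5

3,5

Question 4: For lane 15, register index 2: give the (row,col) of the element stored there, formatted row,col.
lane 15: G=3 (15/4), T=3 (15%4)
i=2: r=3*2+0+8=14, c=G=3

14,3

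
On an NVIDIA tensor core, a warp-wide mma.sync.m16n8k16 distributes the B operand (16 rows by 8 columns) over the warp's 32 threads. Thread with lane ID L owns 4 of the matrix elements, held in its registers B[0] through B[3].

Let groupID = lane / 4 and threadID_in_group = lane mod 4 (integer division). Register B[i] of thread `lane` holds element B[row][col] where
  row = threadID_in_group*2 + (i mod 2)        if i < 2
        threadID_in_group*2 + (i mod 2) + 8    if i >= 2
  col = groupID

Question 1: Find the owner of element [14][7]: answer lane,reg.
31,2

c:7=>grp=7  r:14=>rB=1,tig=3,lo=0
L=7*4+3=31  i=1*2+0=2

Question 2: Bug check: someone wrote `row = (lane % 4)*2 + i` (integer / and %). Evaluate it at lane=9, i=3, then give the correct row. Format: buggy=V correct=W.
`(lane % 4)*2 + i`[9,3]->5
L=9->g=9>>2=2, t=9&3=1
[3]->row 1·2+1+8=11  col g=2
row: 5 vs 11

buggy=5 correct=11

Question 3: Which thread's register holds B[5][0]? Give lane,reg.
c=0→G=0  r=5→rhi=0,T=2,p=1
L=0*4+2=2  i=0*2+1=1

2,1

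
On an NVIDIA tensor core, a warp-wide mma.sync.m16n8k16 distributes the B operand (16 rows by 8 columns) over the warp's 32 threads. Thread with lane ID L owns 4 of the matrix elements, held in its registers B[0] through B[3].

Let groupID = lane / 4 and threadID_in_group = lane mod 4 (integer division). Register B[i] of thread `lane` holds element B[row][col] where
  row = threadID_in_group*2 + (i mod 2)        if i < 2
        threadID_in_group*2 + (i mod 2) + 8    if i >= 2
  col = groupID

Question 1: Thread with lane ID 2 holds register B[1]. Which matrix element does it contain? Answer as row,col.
5,0

lane 2⇒2/4=0, 2 mod 4=2
i=1  r:2·2+1+0⇒5  c:0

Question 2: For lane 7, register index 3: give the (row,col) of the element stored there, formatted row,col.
lane 7: G=1 (7/4), T=3 (7%4)
i=3: r=3*2+1+8=15, c=G=1

15,1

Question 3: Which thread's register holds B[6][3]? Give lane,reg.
15,0

c: 3->gid=3  r: 6->r8=0,tid=3,i&1=0
L=3*4+3=15  i=0*2+0=0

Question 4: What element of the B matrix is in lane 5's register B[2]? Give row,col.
5: G=1,T=1
[2] (1*2+0+8,1) = (10,1)

10,1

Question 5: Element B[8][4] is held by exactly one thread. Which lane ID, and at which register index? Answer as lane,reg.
16,2

c: 4->gid=4  r: 8->r8=1,tid=0,i&1=0
L=4*4+0=16  i=1*2+0=2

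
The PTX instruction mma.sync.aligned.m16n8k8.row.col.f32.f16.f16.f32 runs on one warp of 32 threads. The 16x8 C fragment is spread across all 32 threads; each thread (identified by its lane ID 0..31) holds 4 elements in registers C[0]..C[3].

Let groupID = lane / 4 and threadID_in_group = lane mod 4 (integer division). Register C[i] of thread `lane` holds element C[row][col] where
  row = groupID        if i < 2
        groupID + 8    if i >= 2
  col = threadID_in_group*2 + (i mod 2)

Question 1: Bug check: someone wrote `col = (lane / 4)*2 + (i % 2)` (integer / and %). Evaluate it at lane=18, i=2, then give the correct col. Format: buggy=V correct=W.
buggy=8 correct=4

`(lane / 4)*2 + (i % 2)`[18,2]->8
lane 18->18/4=4, 18 mod 4=2
i=2  r:4+8->12  c:2·2+0->4
col: 8 vs 4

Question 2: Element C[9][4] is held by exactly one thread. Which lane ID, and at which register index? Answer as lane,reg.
r=9→G=1,rhi=1  c=4→T=2,p=0
L=1*4+2=6  i=1*2+0=2

6,2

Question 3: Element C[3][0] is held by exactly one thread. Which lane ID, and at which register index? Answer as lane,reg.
r=3⇒gr=3,Rb=0  c=0⇒th=0,odd=0
L=3*4+0=12  i=0*2+0=0

12,0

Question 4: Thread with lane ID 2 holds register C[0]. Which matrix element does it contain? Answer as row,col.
0,4

2: g=0,t=2
[0] (0+0,2*2+0) = (0,4)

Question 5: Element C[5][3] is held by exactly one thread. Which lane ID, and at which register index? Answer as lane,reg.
r=5->g=5,rb=0  c=3->t=1,b0=1
L=5*4+1=21  i=0*2+1=1

21,1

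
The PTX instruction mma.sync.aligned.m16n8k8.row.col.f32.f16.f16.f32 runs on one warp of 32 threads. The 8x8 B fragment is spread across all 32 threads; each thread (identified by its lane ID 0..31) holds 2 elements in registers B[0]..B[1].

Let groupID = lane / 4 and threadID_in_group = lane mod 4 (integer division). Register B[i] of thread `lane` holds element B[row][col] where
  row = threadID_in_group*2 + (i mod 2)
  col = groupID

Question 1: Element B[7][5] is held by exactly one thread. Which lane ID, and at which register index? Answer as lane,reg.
c=5->g=5  r=7->t=3,b0=1
L=5*4+3=23  i=1=1

23,1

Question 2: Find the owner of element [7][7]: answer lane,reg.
31,1

c=7→G=7  r=7→T=3,p=1
L=7*4+3=31  i=1=1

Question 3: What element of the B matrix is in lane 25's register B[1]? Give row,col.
3,6

lane 25->25/4=6, 25 mod 4=1
i=1  r:2·1+1->3  c:6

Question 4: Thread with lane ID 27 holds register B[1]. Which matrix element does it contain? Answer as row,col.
7,6

27: g=6,t=3
[1] (3*2+1,6) = (7,6)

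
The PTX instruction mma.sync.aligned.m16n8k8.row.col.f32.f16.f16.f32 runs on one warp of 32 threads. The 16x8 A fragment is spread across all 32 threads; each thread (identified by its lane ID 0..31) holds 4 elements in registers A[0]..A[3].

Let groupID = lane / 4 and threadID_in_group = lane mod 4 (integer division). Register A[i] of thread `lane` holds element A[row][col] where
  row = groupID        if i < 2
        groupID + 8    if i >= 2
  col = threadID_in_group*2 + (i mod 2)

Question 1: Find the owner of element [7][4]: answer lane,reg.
30,0

r=7⇒gr=7,Rb=0  c=4⇒th=2,odd=0
L=7*4+2=30  i=0*2+0=0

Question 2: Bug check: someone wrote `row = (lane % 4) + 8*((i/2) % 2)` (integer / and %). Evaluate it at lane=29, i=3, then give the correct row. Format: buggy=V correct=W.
`(lane % 4) + 8*((i/2) % 2)`[29,3]→9
29: G=7,T=1
[3] (7+8,1*2+1) = (15,3)
row: 9 vs 15

buggy=9 correct=15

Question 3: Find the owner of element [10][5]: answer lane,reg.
r=10⇒gr=2,Rb=1  c=5⇒th=2,odd=1
L=2*4+2=10  i=1*2+1=3

10,3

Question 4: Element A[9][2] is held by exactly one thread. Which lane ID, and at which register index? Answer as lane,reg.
r=9->g=1,rb=1  c=2->t=1,b0=0
L=1*4+1=5  i=1*2+0=2

5,2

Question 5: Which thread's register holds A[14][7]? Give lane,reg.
27,3

r: 14->gid=6,r8=1  c: 7->tid=3,i&1=1
L=6*4+3=27  i=1*2+1=3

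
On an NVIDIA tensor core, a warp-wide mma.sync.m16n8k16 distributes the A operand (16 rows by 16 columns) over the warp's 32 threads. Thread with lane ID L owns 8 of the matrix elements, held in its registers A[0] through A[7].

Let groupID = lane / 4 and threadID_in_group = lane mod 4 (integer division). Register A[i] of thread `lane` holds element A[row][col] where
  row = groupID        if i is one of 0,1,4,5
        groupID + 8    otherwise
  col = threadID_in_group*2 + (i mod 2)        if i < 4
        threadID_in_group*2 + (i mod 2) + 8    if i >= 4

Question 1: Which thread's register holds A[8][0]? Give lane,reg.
r=8⇒gr=0,Rb=1  c=0⇒Cb=0,th=0,odd=0
L=0*4+0=0  i=0*4+1*2+0=2

0,2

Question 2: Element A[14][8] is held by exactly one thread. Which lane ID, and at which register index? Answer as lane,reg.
24,6

r=14→G=6,rhi=1  c=8→chi=1,T=0,p=0
L=6*4+0=24  i=1*4+1*2+0=6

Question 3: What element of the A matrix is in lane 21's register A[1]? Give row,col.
L=21→G=21>>2=5, T=21&3=1
[1]→row 5+0=5  col 1·2+1+0=3

5,3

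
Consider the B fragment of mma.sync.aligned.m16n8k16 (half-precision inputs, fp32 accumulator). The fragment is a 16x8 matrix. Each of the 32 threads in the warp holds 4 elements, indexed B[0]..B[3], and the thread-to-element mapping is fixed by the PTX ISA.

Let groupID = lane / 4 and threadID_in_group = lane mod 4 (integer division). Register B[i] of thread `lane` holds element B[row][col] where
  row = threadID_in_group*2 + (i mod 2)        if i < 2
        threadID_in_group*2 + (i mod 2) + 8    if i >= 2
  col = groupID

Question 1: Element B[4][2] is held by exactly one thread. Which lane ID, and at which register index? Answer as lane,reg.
10,0

c:2=>grp=2  r:4=>rB=0,tig=2,lo=0
L=2*4+2=10  i=0*2+0=0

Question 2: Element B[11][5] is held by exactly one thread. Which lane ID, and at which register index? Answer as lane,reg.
21,3

c:5=>grp=5  r:11=>rB=1,tig=1,lo=1
L=5*4+1=21  i=1*2+1=3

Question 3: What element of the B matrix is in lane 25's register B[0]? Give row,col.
2,6

L=25->g=25>>2=6, t=25&3=1
[0]->row 1·2+0+0=2  col g=6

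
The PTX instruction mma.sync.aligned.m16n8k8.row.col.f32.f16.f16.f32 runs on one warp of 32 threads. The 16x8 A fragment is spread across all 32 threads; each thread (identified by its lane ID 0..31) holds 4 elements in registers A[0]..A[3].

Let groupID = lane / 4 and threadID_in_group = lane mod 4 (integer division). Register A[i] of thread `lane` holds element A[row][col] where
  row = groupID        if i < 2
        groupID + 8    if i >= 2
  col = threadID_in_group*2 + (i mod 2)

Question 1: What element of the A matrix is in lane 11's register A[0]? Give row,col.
11: gid=2,tid=3
[0] (2+0,3*2+0) = (2,6)

2,6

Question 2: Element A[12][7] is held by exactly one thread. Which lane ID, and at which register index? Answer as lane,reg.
19,3

r:12=>grp=4,rB=1  c:7=>tig=3,lo=1
L=4*4+3=19  i=1*2+1=3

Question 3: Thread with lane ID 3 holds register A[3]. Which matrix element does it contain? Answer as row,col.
8,7

L=3=>grp=3>>2=0, tig=3&3=3
[3]=>row 0+8=8  col 3·2+1=7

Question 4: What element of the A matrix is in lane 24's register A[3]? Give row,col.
lane 24=>24/4=6, 24 mod 4=0
i=3  r:6+8=>14  c:2·0+1=>1

14,1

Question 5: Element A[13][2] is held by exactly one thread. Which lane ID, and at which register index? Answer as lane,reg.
21,2

r:13=>grp=5,rB=1  c:2=>tig=1,lo=0
L=5*4+1=21  i=1*2+0=2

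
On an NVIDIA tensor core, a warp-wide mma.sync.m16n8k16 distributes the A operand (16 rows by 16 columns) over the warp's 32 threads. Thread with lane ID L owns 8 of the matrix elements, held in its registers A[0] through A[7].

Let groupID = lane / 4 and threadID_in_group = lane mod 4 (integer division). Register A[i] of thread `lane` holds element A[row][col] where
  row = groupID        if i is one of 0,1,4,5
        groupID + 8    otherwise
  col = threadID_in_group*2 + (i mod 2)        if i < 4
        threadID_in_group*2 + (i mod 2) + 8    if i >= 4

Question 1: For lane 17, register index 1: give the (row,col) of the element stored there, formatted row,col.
4,3

lane 17: g=4 (17/4), t=1 (17%4)
i=1: r=4+0=4, c=1*2+1+0=3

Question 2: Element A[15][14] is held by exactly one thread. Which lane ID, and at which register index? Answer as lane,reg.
31,6

r: 15->gid=7,r8=1  c: 14->c8=1,tid=3,i&1=0
L=7*4+3=31  i=1*4+1*2+0=6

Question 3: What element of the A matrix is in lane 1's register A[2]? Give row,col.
lane 1->1/4=0, 1 mod 4=1
i=2  r:0+8->8  c:2·1+0+0->2

8,2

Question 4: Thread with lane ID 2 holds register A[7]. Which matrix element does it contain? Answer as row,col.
8,13

L=2→G=2>>2=0, T=2&3=2
[7]→row 0+8=8  col 2·2+1+8=13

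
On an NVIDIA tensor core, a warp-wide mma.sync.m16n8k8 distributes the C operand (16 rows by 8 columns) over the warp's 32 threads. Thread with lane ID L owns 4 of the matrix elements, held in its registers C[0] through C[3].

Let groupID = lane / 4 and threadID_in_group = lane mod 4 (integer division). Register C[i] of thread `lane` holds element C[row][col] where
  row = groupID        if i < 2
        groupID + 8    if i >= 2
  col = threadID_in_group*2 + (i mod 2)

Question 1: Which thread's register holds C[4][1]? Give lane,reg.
r=4->g=4,rb=0  c=1->t=0,b0=1
L=4*4+0=16  i=0*2+1=1

16,1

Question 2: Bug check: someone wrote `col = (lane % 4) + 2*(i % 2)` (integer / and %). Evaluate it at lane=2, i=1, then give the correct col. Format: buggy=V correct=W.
`(lane % 4) + 2*(i % 2)`[2,1]=>4
L=2=>grp=2>>2=0, tig=2&3=2
[1]=>row 0+0=0  col 2·2+1=5
col: 4 vs 5

buggy=4 correct=5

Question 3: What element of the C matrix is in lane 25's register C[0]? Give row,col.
25: gr=6,th=1
[0] (6+0,1*2+0) = (6,2)

6,2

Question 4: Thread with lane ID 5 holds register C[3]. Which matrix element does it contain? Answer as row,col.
lane 5⇒5/4=1, 5 mod 4=1
i=3  r:1+8⇒9  c:2·1+1⇒3

9,3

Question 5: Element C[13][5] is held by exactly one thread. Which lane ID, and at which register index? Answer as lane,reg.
r=13⇒gr=5,Rb=1  c=5⇒th=2,odd=1
L=5*4+2=22  i=1*2+1=3

22,3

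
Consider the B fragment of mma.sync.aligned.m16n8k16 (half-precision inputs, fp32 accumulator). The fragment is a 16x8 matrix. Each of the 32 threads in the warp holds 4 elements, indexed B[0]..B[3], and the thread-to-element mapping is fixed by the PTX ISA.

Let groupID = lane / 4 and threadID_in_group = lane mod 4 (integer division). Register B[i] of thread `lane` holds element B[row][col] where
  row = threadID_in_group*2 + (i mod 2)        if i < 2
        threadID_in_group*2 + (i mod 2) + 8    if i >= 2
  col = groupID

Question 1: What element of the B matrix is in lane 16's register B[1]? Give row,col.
1,4

lane 16⇒16/4=4, 16 mod 4=0
i=1  r:2·0+1+0⇒1  c:4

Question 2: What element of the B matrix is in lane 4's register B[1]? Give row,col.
1,1

L=4->g=4>>2=1, t=4&3=0
[1]->row 0·2+1+0=1  col g=1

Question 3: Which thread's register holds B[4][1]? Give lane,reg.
6,0

c=1→G=1  r=4→rhi=0,T=2,p=0
L=1*4+2=6  i=0*2+0=0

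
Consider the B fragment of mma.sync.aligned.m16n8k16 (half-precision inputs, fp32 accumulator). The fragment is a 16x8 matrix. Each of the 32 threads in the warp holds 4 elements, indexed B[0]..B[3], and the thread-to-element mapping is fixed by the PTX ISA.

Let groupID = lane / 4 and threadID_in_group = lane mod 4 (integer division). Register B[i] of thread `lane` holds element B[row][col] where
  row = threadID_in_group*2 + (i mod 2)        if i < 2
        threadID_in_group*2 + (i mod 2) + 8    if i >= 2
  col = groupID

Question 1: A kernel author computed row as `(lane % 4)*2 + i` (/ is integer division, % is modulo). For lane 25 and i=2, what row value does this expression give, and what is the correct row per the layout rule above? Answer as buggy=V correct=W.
`(lane % 4)*2 + i`[25,2]→4
lane 25→25/4=6, 25 mod 4=1
i=2  r:2·1+0+8→10  c:6
row: 4 vs 10

buggy=4 correct=10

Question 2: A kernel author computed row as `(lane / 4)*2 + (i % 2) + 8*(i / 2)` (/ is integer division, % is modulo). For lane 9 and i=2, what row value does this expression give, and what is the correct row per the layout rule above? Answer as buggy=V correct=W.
buggy=12 correct=10

`(lane / 4)*2 + (i % 2) + 8*(i / 2)`[9,2]⇒12
lane 9: gr=2 (9/4), th=1 (9%4)
i=2: r=1*2+0+8=10, c=gr=2
row: 12 vs 10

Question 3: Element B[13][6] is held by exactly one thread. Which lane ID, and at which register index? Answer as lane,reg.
26,3

c=6⇒gr=6  r=13⇒Rb=1,th=2,odd=1
L=6*4+2=26  i=1*2+1=3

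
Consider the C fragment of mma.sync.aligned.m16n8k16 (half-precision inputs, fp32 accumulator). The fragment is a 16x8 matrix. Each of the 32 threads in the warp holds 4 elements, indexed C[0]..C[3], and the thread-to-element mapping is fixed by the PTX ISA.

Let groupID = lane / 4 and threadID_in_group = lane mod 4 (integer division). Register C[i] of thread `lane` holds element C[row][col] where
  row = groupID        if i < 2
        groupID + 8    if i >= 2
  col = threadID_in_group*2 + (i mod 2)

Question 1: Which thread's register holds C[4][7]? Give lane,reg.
r:4=>grp=4,rB=0  c:7=>tig=3,lo=1
L=4*4+3=19  i=0*2+1=1

19,1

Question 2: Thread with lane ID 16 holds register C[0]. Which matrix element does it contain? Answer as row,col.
4,0

lane 16: grp=4 (16/4), tig=0 (16%4)
i=0: r=4+0=4, c=0*2+0=0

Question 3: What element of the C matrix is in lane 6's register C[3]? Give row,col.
L=6=>grp=6>>2=1, tig=6&3=2
[3]=>row 1+8=9  col 2·2+1=5

9,5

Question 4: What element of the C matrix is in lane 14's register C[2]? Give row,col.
14: gid=3,tid=2
[2] (3+8,2*2+0) = (11,4)

11,4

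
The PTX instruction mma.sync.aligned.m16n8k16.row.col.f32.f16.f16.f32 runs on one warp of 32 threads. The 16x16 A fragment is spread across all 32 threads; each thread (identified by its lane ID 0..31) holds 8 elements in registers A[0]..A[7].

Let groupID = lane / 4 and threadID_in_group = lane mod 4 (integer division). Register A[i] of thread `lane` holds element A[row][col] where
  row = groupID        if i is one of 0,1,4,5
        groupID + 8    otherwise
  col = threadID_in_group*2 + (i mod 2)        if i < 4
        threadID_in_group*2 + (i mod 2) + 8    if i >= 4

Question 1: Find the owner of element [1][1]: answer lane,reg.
r=1->g=1,rb=0  c=1->cb=0,t=0,b0=1
L=1*4+0=4  i=0*4+0*2+1=1

4,1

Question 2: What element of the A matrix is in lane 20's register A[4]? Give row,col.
5,8

lane 20: gr=5 (20/4), th=0 (20%4)
i=4: r=5+0=5, c=0*2+0+8=8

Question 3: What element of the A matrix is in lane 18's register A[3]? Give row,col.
12,5

lane 18→18/4=4, 18 mod 4=2
i=3  r:4+8→12  c:2·2+1+0→5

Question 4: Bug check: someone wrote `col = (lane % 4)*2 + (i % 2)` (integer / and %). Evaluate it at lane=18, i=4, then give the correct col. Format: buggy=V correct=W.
buggy=4 correct=12

`(lane % 4)*2 + (i % 2)`[18,4]→4
lane 18: G=4 (18/4), T=2 (18%4)
i=4: r=4+0=4, c=2*2+0+8=12
col: 4 vs 12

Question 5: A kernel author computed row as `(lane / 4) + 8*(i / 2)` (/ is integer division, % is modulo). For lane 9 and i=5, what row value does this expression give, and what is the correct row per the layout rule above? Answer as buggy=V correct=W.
`(lane / 4) + 8*(i / 2)`[9,5]->18
lane 9->9/4=2, 9 mod 4=1
i=5  r:2+0->2  c:2·1+1+8->11
row: 18 vs 2

buggy=18 correct=2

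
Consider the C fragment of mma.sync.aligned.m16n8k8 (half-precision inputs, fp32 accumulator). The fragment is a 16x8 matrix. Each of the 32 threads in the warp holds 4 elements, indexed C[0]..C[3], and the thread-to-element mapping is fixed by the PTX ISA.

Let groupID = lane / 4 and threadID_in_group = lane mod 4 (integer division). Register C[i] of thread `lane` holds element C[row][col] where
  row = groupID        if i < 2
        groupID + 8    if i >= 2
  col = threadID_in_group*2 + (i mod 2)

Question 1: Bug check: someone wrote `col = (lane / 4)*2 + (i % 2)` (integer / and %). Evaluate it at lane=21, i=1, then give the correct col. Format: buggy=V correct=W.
`(lane / 4)*2 + (i % 2)`[21,1]⇒11
lane 21: gr=5 (21/4), th=1 (21%4)
i=1: r=5+0=5, c=1*2+1=3
col: 11 vs 3

buggy=11 correct=3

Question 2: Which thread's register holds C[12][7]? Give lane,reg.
19,3

r=12->g=4,rb=1  c=7->t=3,b0=1
L=4*4+3=19  i=1*2+1=3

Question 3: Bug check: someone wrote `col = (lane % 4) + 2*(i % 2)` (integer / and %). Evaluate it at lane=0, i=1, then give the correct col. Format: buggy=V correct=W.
`(lane % 4) + 2*(i % 2)`[0,1]=>2
L=0=>grp=0>>2=0, tig=0&3=0
[1]=>row 0+0=0  col 0·2+1=1
col: 2 vs 1

buggy=2 correct=1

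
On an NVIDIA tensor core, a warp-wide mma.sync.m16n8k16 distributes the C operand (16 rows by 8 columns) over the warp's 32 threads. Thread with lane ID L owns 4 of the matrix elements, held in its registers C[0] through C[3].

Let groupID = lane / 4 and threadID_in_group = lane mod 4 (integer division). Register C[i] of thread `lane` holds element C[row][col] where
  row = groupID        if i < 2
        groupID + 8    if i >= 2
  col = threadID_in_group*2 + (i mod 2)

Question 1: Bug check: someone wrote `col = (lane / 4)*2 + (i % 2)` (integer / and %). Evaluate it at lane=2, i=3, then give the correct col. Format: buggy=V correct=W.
buggy=1 correct=5

`(lane / 4)*2 + (i % 2)`[2,3]→1
L=2→G=2>>2=0, T=2&3=2
[3]→row 0+8=8  col 2·2+1=5
col: 1 vs 5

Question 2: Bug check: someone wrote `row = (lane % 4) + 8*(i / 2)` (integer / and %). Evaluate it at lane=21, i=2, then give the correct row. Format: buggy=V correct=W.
buggy=9 correct=13

`(lane % 4) + 8*(i / 2)`[21,2]→9
L=21→G=21>>2=5, T=21&3=1
[2]→row 5+8=13  col 1·2+0=2
row: 9 vs 13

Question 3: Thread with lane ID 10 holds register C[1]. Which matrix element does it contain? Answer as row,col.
2,5

lane 10: g=2 (10/4), t=2 (10%4)
i=1: r=2+0=2, c=2*2+1=5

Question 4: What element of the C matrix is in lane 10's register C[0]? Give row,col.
2,4

10: grp=2,tig=2
[0] (2+0,2*2+0) = (2,4)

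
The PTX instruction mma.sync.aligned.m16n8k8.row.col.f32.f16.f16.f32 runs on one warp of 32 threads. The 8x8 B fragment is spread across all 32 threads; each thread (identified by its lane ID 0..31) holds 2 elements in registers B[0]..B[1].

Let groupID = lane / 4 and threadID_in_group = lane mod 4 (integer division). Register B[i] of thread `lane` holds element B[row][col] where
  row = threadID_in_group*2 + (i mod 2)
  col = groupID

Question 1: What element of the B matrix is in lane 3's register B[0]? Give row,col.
L=3=>grp=3>>2=0, tig=3&3=3
[0]=>row 3·2+0=6  col grp=0

6,0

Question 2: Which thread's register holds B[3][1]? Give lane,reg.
c: 1->gid=1  r: 3->tid=1,i&1=1
L=1*4+1=5  i=1=1

5,1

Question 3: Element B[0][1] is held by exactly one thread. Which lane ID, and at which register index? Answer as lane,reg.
c=1⇒gr=1  r=0⇒th=0,odd=0
L=1*4+0=4  i=0=0

4,0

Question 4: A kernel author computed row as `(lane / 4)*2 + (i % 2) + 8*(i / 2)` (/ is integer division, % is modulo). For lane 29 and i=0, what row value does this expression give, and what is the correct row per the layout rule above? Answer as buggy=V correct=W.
buggy=14 correct=2

`(lane / 4)*2 + (i % 2) + 8*(i / 2)`[29,0]->14
L=29->g=29>>2=7, t=29&3=1
[0]->row 1·2+0=2  col g=7
row: 14 vs 2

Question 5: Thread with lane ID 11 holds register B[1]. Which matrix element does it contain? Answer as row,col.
lane 11⇒11/4=2, 11 mod 4=3
i=1  r:2·3+1⇒7  c:2

7,2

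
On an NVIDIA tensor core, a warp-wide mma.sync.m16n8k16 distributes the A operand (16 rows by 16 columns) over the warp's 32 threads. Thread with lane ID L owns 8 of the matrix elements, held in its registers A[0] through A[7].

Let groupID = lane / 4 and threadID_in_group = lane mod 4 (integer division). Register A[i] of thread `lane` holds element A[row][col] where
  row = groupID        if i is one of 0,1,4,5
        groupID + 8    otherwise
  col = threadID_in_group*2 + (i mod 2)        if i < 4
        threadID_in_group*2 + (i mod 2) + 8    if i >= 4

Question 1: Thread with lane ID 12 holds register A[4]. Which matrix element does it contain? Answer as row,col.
12: gid=3,tid=0
[4] (3+0,0*2+0+8) = (3,8)

3,8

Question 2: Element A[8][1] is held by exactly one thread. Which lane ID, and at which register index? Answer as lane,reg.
0,3

r: 8->gid=0,r8=1  c: 1->c8=0,tid=0,i&1=1
L=0*4+0=0  i=0*4+1*2+1=3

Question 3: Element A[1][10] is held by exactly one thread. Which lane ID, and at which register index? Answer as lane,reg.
r: 1->gid=1,r8=0  c: 10->c8=1,tid=1,i&1=0
L=1*4+1=5  i=1*4+0*2+0=4

5,4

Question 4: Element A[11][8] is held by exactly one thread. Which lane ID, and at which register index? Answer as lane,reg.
r=11⇒gr=3,Rb=1  c=8⇒Cb=1,th=0,odd=0
L=3*4+0=12  i=1*4+1*2+0=6

12,6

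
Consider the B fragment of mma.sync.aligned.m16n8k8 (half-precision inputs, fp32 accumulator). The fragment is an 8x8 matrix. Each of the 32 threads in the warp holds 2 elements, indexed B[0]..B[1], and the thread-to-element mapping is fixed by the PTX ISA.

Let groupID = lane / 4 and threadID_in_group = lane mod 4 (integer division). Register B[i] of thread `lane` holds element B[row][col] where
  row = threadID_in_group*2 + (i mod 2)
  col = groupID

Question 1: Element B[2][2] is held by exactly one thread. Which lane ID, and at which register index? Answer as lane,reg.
9,0

c: 2->gid=2  r: 2->tid=1,i&1=0
L=2*4+1=9  i=0=0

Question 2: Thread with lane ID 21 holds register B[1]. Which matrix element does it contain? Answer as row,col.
3,5

21: gr=5,th=1
[1] (1*2+1,5) = (3,5)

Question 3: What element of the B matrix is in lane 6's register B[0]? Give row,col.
6: gid=1,tid=2
[0] (2*2+0,1) = (4,1)

4,1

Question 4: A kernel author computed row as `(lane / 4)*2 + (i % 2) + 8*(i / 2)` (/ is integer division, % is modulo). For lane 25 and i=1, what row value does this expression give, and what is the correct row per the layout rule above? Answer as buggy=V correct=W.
buggy=13 correct=3

`(lane / 4)*2 + (i % 2) + 8*(i / 2)`[25,1]→13
25: G=6,T=1
[1] (1*2+1,6) = (3,6)
row: 13 vs 3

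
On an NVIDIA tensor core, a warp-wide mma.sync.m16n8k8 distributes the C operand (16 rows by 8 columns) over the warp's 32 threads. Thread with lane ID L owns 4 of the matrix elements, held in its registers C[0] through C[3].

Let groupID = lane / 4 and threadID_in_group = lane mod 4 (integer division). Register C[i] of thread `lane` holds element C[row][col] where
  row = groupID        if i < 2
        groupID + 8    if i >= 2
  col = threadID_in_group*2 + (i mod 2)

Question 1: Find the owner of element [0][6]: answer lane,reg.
3,0

r=0->g=0,rb=0  c=6->t=3,b0=0
L=0*4+3=3  i=0*2+0=0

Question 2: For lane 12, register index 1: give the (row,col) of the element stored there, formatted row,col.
12: gr=3,th=0
[1] (3+0,0*2+1) = (3,1)

3,1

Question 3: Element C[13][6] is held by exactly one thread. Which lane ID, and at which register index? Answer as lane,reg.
23,2

r: 13->gid=5,r8=1  c: 6->tid=3,i&1=0
L=5*4+3=23  i=1*2+0=2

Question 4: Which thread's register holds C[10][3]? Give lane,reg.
r: 10->gid=2,r8=1  c: 3->tid=1,i&1=1
L=2*4+1=9  i=1*2+1=3

9,3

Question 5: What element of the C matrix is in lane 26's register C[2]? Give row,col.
14,4

26: grp=6,tig=2
[2] (6+8,2*2+0) = (14,4)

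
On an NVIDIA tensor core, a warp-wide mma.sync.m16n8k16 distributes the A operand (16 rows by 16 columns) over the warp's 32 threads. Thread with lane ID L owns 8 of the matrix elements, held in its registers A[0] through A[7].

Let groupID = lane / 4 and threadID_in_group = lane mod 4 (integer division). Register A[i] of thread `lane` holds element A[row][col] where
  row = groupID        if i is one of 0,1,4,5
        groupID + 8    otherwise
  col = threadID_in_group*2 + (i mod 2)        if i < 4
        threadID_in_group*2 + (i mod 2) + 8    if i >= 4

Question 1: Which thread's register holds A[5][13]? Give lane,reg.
r:5=>grp=5,rB=0  c:13=>cB=1,tig=2,lo=1
L=5*4+2=22  i=1*4+0*2+1=5

22,5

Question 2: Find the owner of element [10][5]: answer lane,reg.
r=10->g=2,rb=1  c=5->cb=0,t=2,b0=1
L=2*4+2=10  i=0*4+1*2+1=3

10,3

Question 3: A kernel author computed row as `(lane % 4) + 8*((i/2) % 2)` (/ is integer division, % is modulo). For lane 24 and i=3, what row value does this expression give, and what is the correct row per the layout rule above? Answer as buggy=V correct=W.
buggy=8 correct=14

`(lane % 4) + 8*((i/2) % 2)`[24,3]→8
lane 24→24/4=6, 24 mod 4=0
i=3  r:6+8→14  c:2·0+1+0→1
row: 8 vs 14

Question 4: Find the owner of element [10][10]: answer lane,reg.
r=10->g=2,rb=1  c=10->cb=1,t=1,b0=0
L=2*4+1=9  i=1*4+1*2+0=6

9,6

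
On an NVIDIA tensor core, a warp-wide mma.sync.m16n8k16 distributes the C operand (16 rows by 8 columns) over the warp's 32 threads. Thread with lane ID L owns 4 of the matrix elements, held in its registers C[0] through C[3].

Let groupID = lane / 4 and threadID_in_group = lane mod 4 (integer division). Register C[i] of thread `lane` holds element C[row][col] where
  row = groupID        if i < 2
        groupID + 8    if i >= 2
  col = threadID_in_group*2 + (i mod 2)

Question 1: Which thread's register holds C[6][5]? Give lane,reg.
r=6⇒gr=6,Rb=0  c=5⇒th=2,odd=1
L=6*4+2=26  i=0*2+1=1

26,1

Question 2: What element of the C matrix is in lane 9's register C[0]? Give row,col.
2,2

L=9=>grp=9>>2=2, tig=9&3=1
[0]=>row 2+0=2  col 1·2+0=2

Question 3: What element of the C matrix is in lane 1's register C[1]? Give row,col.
L=1→G=1>>2=0, T=1&3=1
[1]→row 0+0=0  col 1·2+1=3

0,3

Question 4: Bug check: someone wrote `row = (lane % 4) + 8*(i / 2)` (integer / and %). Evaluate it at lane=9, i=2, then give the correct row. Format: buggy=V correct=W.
`(lane % 4) + 8*(i / 2)`[9,2]->9
lane 9->9/4=2, 9 mod 4=1
i=2  r:2+8->10  c:2·1+0->2
row: 9 vs 10

buggy=9 correct=10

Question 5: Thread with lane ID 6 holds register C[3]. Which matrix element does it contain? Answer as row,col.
lane 6⇒6/4=1, 6 mod 4=2
i=3  r:1+8⇒9  c:2·2+1⇒5

9,5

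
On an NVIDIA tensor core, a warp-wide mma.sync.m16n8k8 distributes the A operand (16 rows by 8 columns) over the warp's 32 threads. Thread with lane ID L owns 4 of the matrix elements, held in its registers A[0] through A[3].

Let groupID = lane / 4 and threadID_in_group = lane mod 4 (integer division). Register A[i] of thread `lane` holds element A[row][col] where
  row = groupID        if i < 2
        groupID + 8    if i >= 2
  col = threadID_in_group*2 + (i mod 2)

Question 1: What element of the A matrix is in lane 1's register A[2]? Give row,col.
8,2

lane 1: g=0 (1/4), t=1 (1%4)
i=2: r=0+8=8, c=1*2+0=2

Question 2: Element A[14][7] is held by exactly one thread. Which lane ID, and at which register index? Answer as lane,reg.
27,3

r=14⇒gr=6,Rb=1  c=7⇒th=3,odd=1
L=6*4+3=27  i=1*2+1=3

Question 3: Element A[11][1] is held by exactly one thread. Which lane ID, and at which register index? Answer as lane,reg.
r=11->g=3,rb=1  c=1->t=0,b0=1
L=3*4+0=12  i=1*2+1=3

12,3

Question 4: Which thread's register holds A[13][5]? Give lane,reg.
22,3

r:13=>grp=5,rB=1  c:5=>tig=2,lo=1
L=5*4+2=22  i=1*2+1=3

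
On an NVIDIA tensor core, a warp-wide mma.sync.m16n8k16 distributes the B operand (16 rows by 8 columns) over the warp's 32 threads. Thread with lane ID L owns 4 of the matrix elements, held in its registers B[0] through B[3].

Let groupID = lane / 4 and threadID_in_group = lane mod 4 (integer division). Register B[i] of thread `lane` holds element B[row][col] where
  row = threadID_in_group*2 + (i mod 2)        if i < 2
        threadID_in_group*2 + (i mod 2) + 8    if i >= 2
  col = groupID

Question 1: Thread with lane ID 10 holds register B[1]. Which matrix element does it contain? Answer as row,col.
L=10=>grp=10>>2=2, tig=10&3=2
[1]=>row 2·2+1+0=5  col grp=2

5,2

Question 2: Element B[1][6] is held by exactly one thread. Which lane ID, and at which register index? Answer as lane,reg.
24,1

c=6->g=6  r=1->rb=0,t=0,b0=1
L=6*4+0=24  i=0*2+1=1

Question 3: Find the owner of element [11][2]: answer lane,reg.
c=2⇒gr=2  r=11⇒Rb=1,th=1,odd=1
L=2*4+1=9  i=1*2+1=3

9,3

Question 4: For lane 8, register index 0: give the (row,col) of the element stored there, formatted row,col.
lane 8=>8/4=2, 8 mod 4=0
i=0  r:2·0+0+0=>0  c:2

0,2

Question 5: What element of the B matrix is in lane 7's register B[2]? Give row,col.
14,1

7: gid=1,tid=3
[2] (3*2+0+8,1) = (14,1)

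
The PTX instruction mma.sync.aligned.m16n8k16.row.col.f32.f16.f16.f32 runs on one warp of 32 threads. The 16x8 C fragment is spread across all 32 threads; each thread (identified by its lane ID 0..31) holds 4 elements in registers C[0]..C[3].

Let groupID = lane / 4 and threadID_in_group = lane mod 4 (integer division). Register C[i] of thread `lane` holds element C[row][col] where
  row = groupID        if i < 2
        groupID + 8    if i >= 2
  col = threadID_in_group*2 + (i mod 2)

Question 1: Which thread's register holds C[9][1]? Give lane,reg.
r=9⇒gr=1,Rb=1  c=1⇒th=0,odd=1
L=1*4+0=4  i=1*2+1=3

4,3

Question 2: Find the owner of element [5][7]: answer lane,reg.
23,1

r=5->g=5,rb=0  c=7->t=3,b0=1
L=5*4+3=23  i=0*2+1=1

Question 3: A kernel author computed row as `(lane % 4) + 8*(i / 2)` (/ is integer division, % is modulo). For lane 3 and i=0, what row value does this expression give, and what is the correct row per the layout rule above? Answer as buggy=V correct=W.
`(lane % 4) + 8*(i / 2)`[3,0]→3
L=3→G=3>>2=0, T=3&3=3
[0]→row 0+0=0  col 3·2+0=6
row: 3 vs 0

buggy=3 correct=0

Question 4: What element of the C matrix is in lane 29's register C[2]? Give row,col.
lane 29=>29/4=7, 29 mod 4=1
i=2  r:7+8=>15  c:2·1+0=>2

15,2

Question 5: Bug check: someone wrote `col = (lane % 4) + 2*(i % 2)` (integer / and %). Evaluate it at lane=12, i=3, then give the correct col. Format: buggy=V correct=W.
`(lane % 4) + 2*(i % 2)`[12,3]⇒2
lane 12: gr=3 (12/4), th=0 (12%4)
i=3: r=3+8=11, c=0*2+1=1
col: 2 vs 1

buggy=2 correct=1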